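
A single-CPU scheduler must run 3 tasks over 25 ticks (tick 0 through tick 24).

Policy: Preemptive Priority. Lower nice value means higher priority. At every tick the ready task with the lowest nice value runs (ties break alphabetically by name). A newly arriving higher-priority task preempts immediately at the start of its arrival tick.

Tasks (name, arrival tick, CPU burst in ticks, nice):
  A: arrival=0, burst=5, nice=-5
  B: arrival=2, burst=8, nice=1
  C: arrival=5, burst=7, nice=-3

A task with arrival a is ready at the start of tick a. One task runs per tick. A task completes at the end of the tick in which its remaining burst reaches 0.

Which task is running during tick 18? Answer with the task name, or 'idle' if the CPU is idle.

running at tick 18 = B

t=0: ready={A} → run A
t=1: ready={A} → run A
t=2: ready={A,B} → run A
t=3: ready={A,B} → run A
t=4: ready={A,B} → run A
t=5: ready={B,C} → run C
t=6: ready={B,C} → run C
t=7: ready={B,C} → run C
t=8: ready={B,C} → run C
t=9: ready={B,C} → run C
t=10: ready={B,C} → run C
t=11: ready={B,C} → run C
t=12: ready={B} → run B
t=13: ready={B} → run B
t=14: ready={B} → run B
t=15: ready={B} → run B
t=16: ready={B} → run B
t=17: ready={B} → run B
t=18: ready={B} → run B
t=19: ready={B} → run B
t=20: (idle)
t=21: (idle)
t=22: (idle)
t=23: (idle)
t=24: (idle)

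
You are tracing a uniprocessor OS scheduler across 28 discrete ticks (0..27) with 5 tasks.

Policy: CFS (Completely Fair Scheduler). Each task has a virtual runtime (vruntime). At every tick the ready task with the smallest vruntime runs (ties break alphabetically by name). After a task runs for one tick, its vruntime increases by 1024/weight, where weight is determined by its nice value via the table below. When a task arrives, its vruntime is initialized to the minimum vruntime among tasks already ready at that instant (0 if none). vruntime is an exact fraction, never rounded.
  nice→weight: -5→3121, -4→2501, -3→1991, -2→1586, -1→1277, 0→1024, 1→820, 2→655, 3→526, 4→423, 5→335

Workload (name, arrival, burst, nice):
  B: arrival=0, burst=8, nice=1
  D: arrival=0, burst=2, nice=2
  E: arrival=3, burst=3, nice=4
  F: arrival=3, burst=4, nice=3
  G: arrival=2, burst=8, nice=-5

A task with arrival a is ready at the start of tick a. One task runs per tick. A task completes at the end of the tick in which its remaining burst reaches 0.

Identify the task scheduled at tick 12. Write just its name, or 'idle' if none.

running at tick 12 = G

t=0: vr[B=0 D=0] → run B
t=1: vr[B=256/205 D=0] → run D
t=2: vr[B=256/205 D=1024/655 G=256/205] → run B
t=3: vr[B=512/205 D=1024/655 E=256/205 F=256/205 G=256/205] → run E
t=4: vr[B=512/205 D=1024/655 E=318208/86715 F=256/205 G=256/205] → run F
t=5: vr[B=512/205 D=1024/655 E=318208/86715 F=172288/53915 G=256/205] → run G
t=6: vr[B=512/205 D=1024/655 E=318208/86715 F=172288/53915 G=1008896/639805] → run D
t=7: vr[B=512/205 E=318208/86715 F=172288/53915 G=1008896/639805] → run G
t=8: vr[B=512/205 E=318208/86715 F=172288/53915 G=1218816/639805] → run G
t=9: vr[B=512/205 E=318208/86715 F=172288/53915 G=1428736/639805] → run G
t=10: vr[B=512/205 E=318208/86715 F=172288/53915 G=1638656/639805] → run B
t=11: vr[B=768/205 E=318208/86715 F=172288/53915 G=1638656/639805] → run G
t=12: vr[B=768/205 E=318208/86715 F=172288/53915 G=1848576/639805] → run G
t=13: vr[B=768/205 E=318208/86715 F=172288/53915 G=2058496/639805] → run F
t=14: vr[B=768/205 E=318208/86715 F=277248/53915 G=2058496/639805] → run G
t=15: vr[B=768/205 E=318208/86715 F=277248/53915 G=2268416/639805] → run G
t=16: vr[B=768/205 E=318208/86715 F=277248/53915] → run E
t=17: vr[B=768/205 E=528128/86715 F=277248/53915] → run B
t=18: vr[B=1024/205 E=528128/86715 F=277248/53915] → run B
t=19: vr[B=256/41 E=528128/86715 F=277248/53915] → run F
t=20: vr[B=256/41 E=528128/86715 F=382208/53915] → run E
t=21: vr[B=256/41 F=382208/53915] → run B
t=22: vr[B=1536/205 F=382208/53915] → run F
t=23: vr[B=1536/205] → run B
t=24: vr[B=1792/205] → run B
t=25: (idle)
t=26: (idle)
t=27: (idle)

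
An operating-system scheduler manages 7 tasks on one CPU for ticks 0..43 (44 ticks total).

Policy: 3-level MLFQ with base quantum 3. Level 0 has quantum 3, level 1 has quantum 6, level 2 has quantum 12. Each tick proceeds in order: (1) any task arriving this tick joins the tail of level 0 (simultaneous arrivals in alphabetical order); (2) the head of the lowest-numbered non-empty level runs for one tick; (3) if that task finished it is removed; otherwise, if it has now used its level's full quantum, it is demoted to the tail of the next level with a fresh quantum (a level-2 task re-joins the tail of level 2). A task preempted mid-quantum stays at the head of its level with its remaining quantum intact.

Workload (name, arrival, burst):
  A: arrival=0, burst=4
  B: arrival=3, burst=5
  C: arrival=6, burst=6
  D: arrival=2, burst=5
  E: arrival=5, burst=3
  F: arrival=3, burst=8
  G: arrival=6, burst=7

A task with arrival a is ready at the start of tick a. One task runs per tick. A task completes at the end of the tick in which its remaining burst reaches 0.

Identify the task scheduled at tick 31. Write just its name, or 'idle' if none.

running at tick 31 = C

t=0: L0/L1/L2 = A/-/- → run A
t=1: L0/L1/L2 = A/-/- → run A
t=2: L0/L1/L2 = AD/-/- → run A
t=3: L0/L1/L2 = DBF/A/- → run D
t=4: L0/L1/L2 = DBF/A/- → run D
t=5: L0/L1/L2 = DBFE/A/- → run D
t=6: L0/L1/L2 = BFECG/AD/- → run B
t=7: L0/L1/L2 = BFECG/AD/- → run B
t=8: L0/L1/L2 = BFECG/AD/- → run B
t=9: L0/L1/L2 = FECG/ADB/- → run F
t=10: L0/L1/L2 = FECG/ADB/- → run F
t=11: L0/L1/L2 = FECG/ADB/- → run F
t=12: L0/L1/L2 = ECG/ADBF/- → run E
t=13: L0/L1/L2 = ECG/ADBF/- → run E
t=14: L0/L1/L2 = ECG/ADBF/- → run E
t=15: L0/L1/L2 = CG/ADBF/- → run C
t=16: L0/L1/L2 = CG/ADBF/- → run C
t=17: L0/L1/L2 = CG/ADBF/- → run C
t=18: L0/L1/L2 = G/ADBFC/- → run G
t=19: L0/L1/L2 = G/ADBFC/- → run G
t=20: L0/L1/L2 = G/ADBFC/- → run G
t=21: L0/L1/L2 = -/ADBFCG/- → run A
t=22: L0/L1/L2 = -/DBFCG/- → run D
t=23: L0/L1/L2 = -/DBFCG/- → run D
t=24: L0/L1/L2 = -/BFCG/- → run B
t=25: L0/L1/L2 = -/BFCG/- → run B
t=26: L0/L1/L2 = -/FCG/- → run F
t=27: L0/L1/L2 = -/FCG/- → run F
t=28: L0/L1/L2 = -/FCG/- → run F
t=29: L0/L1/L2 = -/FCG/- → run F
t=30: L0/L1/L2 = -/FCG/- → run F
t=31: L0/L1/L2 = -/CG/- → run C
t=32: L0/L1/L2 = -/CG/- → run C
t=33: L0/L1/L2 = -/CG/- → run C
t=34: L0/L1/L2 = -/G/- → run G
t=35: L0/L1/L2 = -/G/- → run G
t=36: L0/L1/L2 = -/G/- → run G
t=37: L0/L1/L2 = -/G/- → run G
t=38: (idle)
t=39: (idle)
t=40: (idle)
t=41: (idle)
t=42: (idle)
t=43: (idle)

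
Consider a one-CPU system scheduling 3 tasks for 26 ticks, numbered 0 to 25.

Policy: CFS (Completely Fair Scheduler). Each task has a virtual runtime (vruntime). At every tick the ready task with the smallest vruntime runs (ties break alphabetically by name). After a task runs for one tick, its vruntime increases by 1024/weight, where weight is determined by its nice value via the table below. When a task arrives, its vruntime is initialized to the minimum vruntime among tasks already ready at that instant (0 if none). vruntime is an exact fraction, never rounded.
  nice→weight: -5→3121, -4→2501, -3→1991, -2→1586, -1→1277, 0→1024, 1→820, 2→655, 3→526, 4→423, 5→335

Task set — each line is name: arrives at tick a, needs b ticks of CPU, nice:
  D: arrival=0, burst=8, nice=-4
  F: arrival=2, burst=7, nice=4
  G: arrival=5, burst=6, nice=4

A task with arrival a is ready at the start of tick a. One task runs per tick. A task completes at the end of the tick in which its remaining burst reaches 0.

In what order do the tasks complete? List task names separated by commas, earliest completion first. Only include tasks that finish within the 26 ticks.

t=0: vr[D=0] → run D
t=1: vr[D=1024/2501] → run D
t=2: vr[D=2048/2501 F=2048/2501] → run D
t=3: vr[D=3072/2501 F=2048/2501] → run F
t=4: vr[D=3072/2501 F=3427328/1057923] → run D
t=5: vr[D=4096/2501 F=3427328/1057923 G=4096/2501] → run D
t=6: vr[D=5120/2501 F=3427328/1057923 G=4096/2501] → run G
t=7: vr[D=5120/2501 F=3427328/1057923 G=4293632/1057923] → run D
t=8: vr[D=6144/2501 F=3427328/1057923 G=4293632/1057923] → run D
t=9: vr[D=7168/2501 F=3427328/1057923 G=4293632/1057923] → run D
t=10: vr[F=3427328/1057923 G=4293632/1057923] → run F
t=11: vr[F=5988352/1057923 G=4293632/1057923] → run G
t=12: vr[F=5988352/1057923 G=6854656/1057923] → run F
t=13: vr[F=2849792/352641 G=6854656/1057923] → run G
t=14: vr[F=2849792/352641 G=3138560/352641] → run F
t=15: vr[F=11110400/1057923 G=3138560/352641] → run G
t=16: vr[F=11110400/1057923 G=11976704/1057923] → run F
t=17: vr[F=13671424/1057923 G=11976704/1057923] → run G
t=18: vr[F=13671424/1057923 G=14537728/1057923] → run F
t=19: vr[F=5410816/352641 G=14537728/1057923] → run G
t=20: vr[F=5410816/352641] → run F
t=21: (idle)
t=22: (idle)
t=23: (idle)
t=24: (idle)
t=25: (idle)

completion order = D, G, F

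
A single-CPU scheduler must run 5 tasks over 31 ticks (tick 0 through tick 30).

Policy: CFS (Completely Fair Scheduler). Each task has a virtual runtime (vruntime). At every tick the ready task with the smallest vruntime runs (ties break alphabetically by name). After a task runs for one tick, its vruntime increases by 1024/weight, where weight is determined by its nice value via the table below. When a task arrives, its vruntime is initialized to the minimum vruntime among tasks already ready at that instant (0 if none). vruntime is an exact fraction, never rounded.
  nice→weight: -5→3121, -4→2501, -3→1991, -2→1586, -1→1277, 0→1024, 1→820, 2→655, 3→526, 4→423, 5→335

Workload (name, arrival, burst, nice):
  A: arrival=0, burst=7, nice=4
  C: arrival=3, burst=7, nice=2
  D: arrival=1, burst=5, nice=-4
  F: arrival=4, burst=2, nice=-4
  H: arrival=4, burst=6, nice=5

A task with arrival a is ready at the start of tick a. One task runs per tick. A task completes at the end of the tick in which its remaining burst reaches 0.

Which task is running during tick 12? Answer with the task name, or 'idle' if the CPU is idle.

t=0: vr[A=0] → run A
t=1: vr[A=1024/423 D=1024/423] → run A
t=2: vr[A=2048/423 D=1024/423] → run D
t=3: vr[A=2048/423 C=2994176/1057923 D=2994176/1057923] → run C
t=4: vr[A=2048/423 C=3044498432/692939565 D=2994176/1057923 F=2994176/1057923 H=2994176/1057923] → run D
t=5: vr[A=2048/423 C=3044498432/692939565 D=3427328/1057923 F=2994176/1057923 H=2994176/1057923] → run F
t=6: vr[A=2048/423 C=3044498432/692939565 D=3427328/1057923 F=3427328/1057923 H=2994176/1057923] → run H
t=7: vr[A=2048/423 C=3044498432/692939565 D=3427328/1057923 F=3427328/1057923 H=2086362112/354404205] → run D
t=8: vr[A=2048/423 C=3044498432/692939565 D=3860480/1057923 F=3427328/1057923 H=2086362112/354404205] → run F
t=9: vr[A=2048/423 C=3044498432/692939565 D=3860480/1057923 H=2086362112/354404205] → run D
t=10: vr[A=2048/423 C=3044498432/692939565 D=4293632/1057923 H=2086362112/354404205] → run D
t=11: vr[A=2048/423 C=3044498432/692939565 H=2086362112/354404205] → run C
t=12: vr[A=2048/423 C=4127811584/692939565 H=2086362112/354404205] → run A
t=13: vr[A=1024/141 C=4127811584/692939565 H=2086362112/354404205] → run H
t=14: vr[A=1024/141 C=4127811584/692939565 H=3169675264/354404205] → run C
t=15: vr[A=1024/141 C=5211124736/692939565 H=3169675264/354404205] → run A
t=16: vr[A=4096/423 C=5211124736/692939565 H=3169675264/354404205] → run C
t=17: vr[A=4096/423 C=6294437888/692939565 H=3169675264/354404205] → run H
t=18: vr[A=4096/423 C=6294437888/692939565 H=4252988416/354404205] → run C
t=19: vr[A=4096/423 C=1475550208/138587913 H=4252988416/354404205] → run A
t=20: vr[A=5120/423 C=1475550208/138587913 H=4252988416/354404205] → run C
t=21: vr[A=5120/423 C=8461064192/692939565 H=4252988416/354404205] → run H
t=22: vr[A=5120/423 C=8461064192/692939565 H=5336301568/354404205] → run A
t=23: vr[A=2048/141 C=8461064192/692939565 H=5336301568/354404205] → run C
t=24: vr[A=2048/141 H=5336301568/354404205] → run A
t=25: vr[H=5336301568/354404205] → run H
t=26: vr[H=1283922944/70880841] → run H
t=27: (idle)
t=28: (idle)
t=29: (idle)
t=30: (idle)

running at tick 12 = A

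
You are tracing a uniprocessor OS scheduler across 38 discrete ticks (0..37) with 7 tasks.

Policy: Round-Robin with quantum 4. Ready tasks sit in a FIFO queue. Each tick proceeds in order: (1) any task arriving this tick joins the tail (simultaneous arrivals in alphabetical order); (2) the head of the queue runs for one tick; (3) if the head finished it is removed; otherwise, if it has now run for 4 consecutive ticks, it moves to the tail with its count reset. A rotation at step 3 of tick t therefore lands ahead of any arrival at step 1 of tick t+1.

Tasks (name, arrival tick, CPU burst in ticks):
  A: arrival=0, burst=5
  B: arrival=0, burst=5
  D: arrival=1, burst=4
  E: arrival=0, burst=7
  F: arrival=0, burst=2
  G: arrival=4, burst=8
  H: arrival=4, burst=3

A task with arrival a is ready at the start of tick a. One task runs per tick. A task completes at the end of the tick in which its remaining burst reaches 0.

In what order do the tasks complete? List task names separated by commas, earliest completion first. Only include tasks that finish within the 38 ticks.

completion order = F, D, A, H, B, E, G

t=0: queue=[A,B,E,F] q_used=0 → run A
t=1: queue=[A,B,E,F,D] q_used=1 → run A
t=2: queue=[A,B,E,F,D] q_used=2 → run A
t=3: queue=[A,B,E,F,D] q_used=3 → run A
t=4: queue=[B,E,F,D,A,G,H] q_used=0 → run B
t=5: queue=[B,E,F,D,A,G,H] q_used=1 → run B
t=6: queue=[B,E,F,D,A,G,H] q_used=2 → run B
t=7: queue=[B,E,F,D,A,G,H] q_used=3 → run B
t=8: queue=[E,F,D,A,G,H,B] q_used=0 → run E
t=9: queue=[E,F,D,A,G,H,B] q_used=1 → run E
t=10: queue=[E,F,D,A,G,H,B] q_used=2 → run E
t=11: queue=[E,F,D,A,G,H,B] q_used=3 → run E
t=12: queue=[F,D,A,G,H,B,E] q_used=0 → run F
t=13: queue=[F,D,A,G,H,B,E] q_used=1 → run F
t=14: queue=[D,A,G,H,B,E] q_used=0 → run D
t=15: queue=[D,A,G,H,B,E] q_used=1 → run D
t=16: queue=[D,A,G,H,B,E] q_used=2 → run D
t=17: queue=[D,A,G,H,B,E] q_used=3 → run D
t=18: queue=[A,G,H,B,E] q_used=0 → run A
t=19: queue=[G,H,B,E] q_used=0 → run G
t=20: queue=[G,H,B,E] q_used=1 → run G
t=21: queue=[G,H,B,E] q_used=2 → run G
t=22: queue=[G,H,B,E] q_used=3 → run G
t=23: queue=[H,B,E,G] q_used=0 → run H
t=24: queue=[H,B,E,G] q_used=1 → run H
t=25: queue=[H,B,E,G] q_used=2 → run H
t=26: queue=[B,E,G] q_used=0 → run B
t=27: queue=[E,G] q_used=0 → run E
t=28: queue=[E,G] q_used=1 → run E
t=29: queue=[E,G] q_used=2 → run E
t=30: queue=[G] q_used=0 → run G
t=31: queue=[G] q_used=1 → run G
t=32: queue=[G] q_used=2 → run G
t=33: queue=[G] q_used=3 → run G
t=34: (idle)
t=35: (idle)
t=36: (idle)
t=37: (idle)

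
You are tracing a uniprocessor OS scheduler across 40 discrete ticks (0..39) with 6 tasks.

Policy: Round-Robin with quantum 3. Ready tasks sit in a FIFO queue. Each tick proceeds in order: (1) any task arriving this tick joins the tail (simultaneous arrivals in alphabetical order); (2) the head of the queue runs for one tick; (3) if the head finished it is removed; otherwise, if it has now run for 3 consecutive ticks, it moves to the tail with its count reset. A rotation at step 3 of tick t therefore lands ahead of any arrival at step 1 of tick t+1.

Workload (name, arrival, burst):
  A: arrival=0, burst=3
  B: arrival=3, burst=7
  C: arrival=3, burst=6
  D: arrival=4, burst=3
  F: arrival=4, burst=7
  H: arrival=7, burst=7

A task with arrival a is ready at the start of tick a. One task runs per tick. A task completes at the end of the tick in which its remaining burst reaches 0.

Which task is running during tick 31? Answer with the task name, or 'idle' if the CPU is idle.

running at tick 31 = F

t=0: queue=[A] q_used=0 → run A
t=1: queue=[A] q_used=1 → run A
t=2: queue=[A] q_used=2 → run A
t=3: queue=[B,C] q_used=0 → run B
t=4: queue=[B,C,D,F] q_used=1 → run B
t=5: queue=[B,C,D,F] q_used=2 → run B
t=6: queue=[C,D,F,B] q_used=0 → run C
t=7: queue=[C,D,F,B,H] q_used=1 → run C
t=8: queue=[C,D,F,B,H] q_used=2 → run C
t=9: queue=[D,F,B,H,C] q_used=0 → run D
t=10: queue=[D,F,B,H,C] q_used=1 → run D
t=11: queue=[D,F,B,H,C] q_used=2 → run D
t=12: queue=[F,B,H,C] q_used=0 → run F
t=13: queue=[F,B,H,C] q_used=1 → run F
t=14: queue=[F,B,H,C] q_used=2 → run F
t=15: queue=[B,H,C,F] q_used=0 → run B
t=16: queue=[B,H,C,F] q_used=1 → run B
t=17: queue=[B,H,C,F] q_used=2 → run B
t=18: queue=[H,C,F,B] q_used=0 → run H
t=19: queue=[H,C,F,B] q_used=1 → run H
t=20: queue=[H,C,F,B] q_used=2 → run H
t=21: queue=[C,F,B,H] q_used=0 → run C
t=22: queue=[C,F,B,H] q_used=1 → run C
t=23: queue=[C,F,B,H] q_used=2 → run C
t=24: queue=[F,B,H] q_used=0 → run F
t=25: queue=[F,B,H] q_used=1 → run F
t=26: queue=[F,B,H] q_used=2 → run F
t=27: queue=[B,H,F] q_used=0 → run B
t=28: queue=[H,F] q_used=0 → run H
t=29: queue=[H,F] q_used=1 → run H
t=30: queue=[H,F] q_used=2 → run H
t=31: queue=[F,H] q_used=0 → run F
t=32: queue=[H] q_used=0 → run H
t=33: (idle)
t=34: (idle)
t=35: (idle)
t=36: (idle)
t=37: (idle)
t=38: (idle)
t=39: (idle)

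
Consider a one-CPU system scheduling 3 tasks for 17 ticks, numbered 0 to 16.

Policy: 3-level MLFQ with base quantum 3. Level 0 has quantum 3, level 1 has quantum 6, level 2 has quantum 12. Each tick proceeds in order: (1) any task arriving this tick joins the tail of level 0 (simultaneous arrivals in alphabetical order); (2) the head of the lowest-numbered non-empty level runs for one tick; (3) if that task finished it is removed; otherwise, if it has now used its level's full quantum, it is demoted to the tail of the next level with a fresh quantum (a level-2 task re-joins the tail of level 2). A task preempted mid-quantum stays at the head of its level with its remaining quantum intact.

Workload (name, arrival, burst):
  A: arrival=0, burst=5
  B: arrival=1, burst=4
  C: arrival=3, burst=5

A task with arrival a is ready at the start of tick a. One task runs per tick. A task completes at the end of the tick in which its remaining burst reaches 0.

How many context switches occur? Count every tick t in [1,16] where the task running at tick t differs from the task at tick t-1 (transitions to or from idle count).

t=0: L0/L1/L2 = A/-/- → run A
t=1: L0/L1/L2 = AB/-/- → run A
t=2: L0/L1/L2 = AB/-/- → run A
t=3: L0/L1/L2 = BC/A/- → run B
t=4: L0/L1/L2 = BC/A/- → run B
t=5: L0/L1/L2 = BC/A/- → run B
t=6: L0/L1/L2 = C/AB/- → run C
t=7: L0/L1/L2 = C/AB/- → run C
t=8: L0/L1/L2 = C/AB/- → run C
t=9: L0/L1/L2 = -/ABC/- → run A
t=10: L0/L1/L2 = -/ABC/- → run A
t=11: L0/L1/L2 = -/BC/- → run B
t=12: L0/L1/L2 = -/C/- → run C
t=13: L0/L1/L2 = -/C/- → run C
t=14: (idle)
t=15: (idle)
t=16: (idle)

context switches = 6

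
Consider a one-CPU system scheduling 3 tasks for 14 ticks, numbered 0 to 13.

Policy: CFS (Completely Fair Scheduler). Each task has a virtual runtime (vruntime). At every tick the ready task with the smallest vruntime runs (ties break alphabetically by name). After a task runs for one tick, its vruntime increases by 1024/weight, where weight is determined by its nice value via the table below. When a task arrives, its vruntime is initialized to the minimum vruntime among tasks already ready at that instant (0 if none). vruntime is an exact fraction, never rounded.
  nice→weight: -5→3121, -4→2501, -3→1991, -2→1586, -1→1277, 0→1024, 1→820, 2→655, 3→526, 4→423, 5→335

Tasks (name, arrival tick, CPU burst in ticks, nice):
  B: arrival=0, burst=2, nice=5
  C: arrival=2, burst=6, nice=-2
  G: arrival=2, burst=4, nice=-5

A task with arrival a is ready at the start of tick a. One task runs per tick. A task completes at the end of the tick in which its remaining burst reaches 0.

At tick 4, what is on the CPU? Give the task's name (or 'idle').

running at tick 4 = G

t=0: vr[B=0] → run B
t=1: vr[B=1024/335] → run B
t=2: vr[C=0 G=0] → run C
t=3: vr[C=512/793 G=0] → run G
t=4: vr[C=512/793 G=1024/3121] → run G
t=5: vr[C=512/793 G=2048/3121] → run C
t=6: vr[C=1024/793 G=2048/3121] → run G
t=7: vr[C=1024/793 G=3072/3121] → run G
t=8: vr[C=1024/793] → run C
t=9: vr[C=1536/793] → run C
t=10: vr[C=2048/793] → run C
t=11: vr[C=2560/793] → run C
t=12: (idle)
t=13: (idle)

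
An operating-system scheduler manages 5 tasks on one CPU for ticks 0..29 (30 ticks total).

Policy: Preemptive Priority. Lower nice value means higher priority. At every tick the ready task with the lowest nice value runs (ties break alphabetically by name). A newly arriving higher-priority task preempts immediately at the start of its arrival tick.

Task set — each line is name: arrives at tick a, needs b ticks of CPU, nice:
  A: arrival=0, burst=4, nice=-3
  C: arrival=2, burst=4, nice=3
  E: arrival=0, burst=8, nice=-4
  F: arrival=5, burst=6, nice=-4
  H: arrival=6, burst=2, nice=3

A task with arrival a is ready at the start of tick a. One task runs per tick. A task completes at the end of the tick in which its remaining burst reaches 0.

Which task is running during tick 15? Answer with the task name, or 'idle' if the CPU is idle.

running at tick 15 = A

t=0: ready={A,E} → run E
t=1: ready={A,E} → run E
t=2: ready={A,C,E} → run E
t=3: ready={A,C,E} → run E
t=4: ready={A,C,E} → run E
t=5: ready={A,C,E,F} → run E
t=6: ready={A,C,E,F,H} → run E
t=7: ready={A,C,E,F,H} → run E
t=8: ready={A,C,F,H} → run F
t=9: ready={A,C,F,H} → run F
t=10: ready={A,C,F,H} → run F
t=11: ready={A,C,F,H} → run F
t=12: ready={A,C,F,H} → run F
t=13: ready={A,C,F,H} → run F
t=14: ready={A,C,H} → run A
t=15: ready={A,C,H} → run A
t=16: ready={A,C,H} → run A
t=17: ready={A,C,H} → run A
t=18: ready={C,H} → run C
t=19: ready={C,H} → run C
t=20: ready={C,H} → run C
t=21: ready={C,H} → run C
t=22: ready={H} → run H
t=23: ready={H} → run H
t=24: (idle)
t=25: (idle)
t=26: (idle)
t=27: (idle)
t=28: (idle)
t=29: (idle)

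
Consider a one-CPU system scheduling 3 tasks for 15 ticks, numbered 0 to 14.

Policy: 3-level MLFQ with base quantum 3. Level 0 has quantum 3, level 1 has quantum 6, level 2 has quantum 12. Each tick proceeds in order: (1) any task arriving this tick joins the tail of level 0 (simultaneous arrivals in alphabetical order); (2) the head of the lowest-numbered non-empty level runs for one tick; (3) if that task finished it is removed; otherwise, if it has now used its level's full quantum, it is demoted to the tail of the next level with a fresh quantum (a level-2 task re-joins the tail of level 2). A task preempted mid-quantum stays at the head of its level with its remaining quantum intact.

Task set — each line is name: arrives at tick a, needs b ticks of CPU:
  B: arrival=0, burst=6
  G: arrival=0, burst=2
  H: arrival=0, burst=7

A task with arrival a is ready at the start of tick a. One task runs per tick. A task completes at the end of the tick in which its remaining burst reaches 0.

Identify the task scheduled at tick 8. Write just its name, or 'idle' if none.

t=0: L0/L1/L2 = BGH/-/- → run B
t=1: L0/L1/L2 = BGH/-/- → run B
t=2: L0/L1/L2 = BGH/-/- → run B
t=3: L0/L1/L2 = GH/B/- → run G
t=4: L0/L1/L2 = GH/B/- → run G
t=5: L0/L1/L2 = H/B/- → run H
t=6: L0/L1/L2 = H/B/- → run H
t=7: L0/L1/L2 = H/B/- → run H
t=8: L0/L1/L2 = -/BH/- → run B
t=9: L0/L1/L2 = -/BH/- → run B
t=10: L0/L1/L2 = -/BH/- → run B
t=11: L0/L1/L2 = -/H/- → run H
t=12: L0/L1/L2 = -/H/- → run H
t=13: L0/L1/L2 = -/H/- → run H
t=14: L0/L1/L2 = -/H/- → run H

running at tick 8 = B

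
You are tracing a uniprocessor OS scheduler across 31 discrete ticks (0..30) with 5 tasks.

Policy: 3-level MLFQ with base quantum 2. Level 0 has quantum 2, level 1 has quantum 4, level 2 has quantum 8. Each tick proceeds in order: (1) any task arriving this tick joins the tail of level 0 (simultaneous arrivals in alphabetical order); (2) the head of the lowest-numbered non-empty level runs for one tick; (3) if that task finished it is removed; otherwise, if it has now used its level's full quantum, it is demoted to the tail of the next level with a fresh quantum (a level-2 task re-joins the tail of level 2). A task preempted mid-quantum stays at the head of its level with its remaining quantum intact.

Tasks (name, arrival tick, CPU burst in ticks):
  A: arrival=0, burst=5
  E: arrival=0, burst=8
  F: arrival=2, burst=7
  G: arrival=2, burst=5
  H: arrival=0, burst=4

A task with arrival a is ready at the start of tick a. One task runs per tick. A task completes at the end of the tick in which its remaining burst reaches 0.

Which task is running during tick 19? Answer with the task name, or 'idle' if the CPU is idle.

t=0: L0/L1/L2 = AEH/-/- → run A
t=1: L0/L1/L2 = AEH/-/- → run A
t=2: L0/L1/L2 = EHFG/A/- → run E
t=3: L0/L1/L2 = EHFG/A/- → run E
t=4: L0/L1/L2 = HFG/AE/- → run H
t=5: L0/L1/L2 = HFG/AE/- → run H
t=6: L0/L1/L2 = FG/AEH/- → run F
t=7: L0/L1/L2 = FG/AEH/- → run F
t=8: L0/L1/L2 = G/AEHF/- → run G
t=9: L0/L1/L2 = G/AEHF/- → run G
t=10: L0/L1/L2 = -/AEHFG/- → run A
t=11: L0/L1/L2 = -/AEHFG/- → run A
t=12: L0/L1/L2 = -/AEHFG/- → run A
t=13: L0/L1/L2 = -/EHFG/- → run E
t=14: L0/L1/L2 = -/EHFG/- → run E
t=15: L0/L1/L2 = -/EHFG/- → run E
t=16: L0/L1/L2 = -/EHFG/- → run E
t=17: L0/L1/L2 = -/HFG/E → run H
t=18: L0/L1/L2 = -/HFG/E → run H
t=19: L0/L1/L2 = -/FG/E → run F
t=20: L0/L1/L2 = -/FG/E → run F
t=21: L0/L1/L2 = -/FG/E → run F
t=22: L0/L1/L2 = -/FG/E → run F
t=23: L0/L1/L2 = -/G/EF → run G
t=24: L0/L1/L2 = -/G/EF → run G
t=25: L0/L1/L2 = -/G/EF → run G
t=26: L0/L1/L2 = -/-/EF → run E
t=27: L0/L1/L2 = -/-/EF → run E
t=28: L0/L1/L2 = -/-/F → run F
t=29: (idle)
t=30: (idle)

running at tick 19 = F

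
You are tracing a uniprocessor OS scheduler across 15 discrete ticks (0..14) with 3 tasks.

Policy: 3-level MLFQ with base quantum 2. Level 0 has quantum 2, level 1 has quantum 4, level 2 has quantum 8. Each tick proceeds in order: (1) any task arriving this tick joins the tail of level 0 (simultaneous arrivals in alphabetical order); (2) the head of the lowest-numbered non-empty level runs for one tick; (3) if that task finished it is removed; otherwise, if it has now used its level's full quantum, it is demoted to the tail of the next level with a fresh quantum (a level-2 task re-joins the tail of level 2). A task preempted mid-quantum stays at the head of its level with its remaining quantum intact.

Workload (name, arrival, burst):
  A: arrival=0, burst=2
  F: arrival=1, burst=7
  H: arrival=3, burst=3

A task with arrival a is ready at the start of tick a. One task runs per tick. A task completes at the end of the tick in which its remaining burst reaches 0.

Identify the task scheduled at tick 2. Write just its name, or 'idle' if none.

t=0: L0/L1/L2 = A/-/- → run A
t=1: L0/L1/L2 = AF/-/- → run A
t=2: L0/L1/L2 = F/-/- → run F
t=3: L0/L1/L2 = FH/-/- → run F
t=4: L0/L1/L2 = H/F/- → run H
t=5: L0/L1/L2 = H/F/- → run H
t=6: L0/L1/L2 = -/FH/- → run F
t=7: L0/L1/L2 = -/FH/- → run F
t=8: L0/L1/L2 = -/FH/- → run F
t=9: L0/L1/L2 = -/FH/- → run F
t=10: L0/L1/L2 = -/H/F → run H
t=11: L0/L1/L2 = -/-/F → run F
t=12: (idle)
t=13: (idle)
t=14: (idle)

running at tick 2 = F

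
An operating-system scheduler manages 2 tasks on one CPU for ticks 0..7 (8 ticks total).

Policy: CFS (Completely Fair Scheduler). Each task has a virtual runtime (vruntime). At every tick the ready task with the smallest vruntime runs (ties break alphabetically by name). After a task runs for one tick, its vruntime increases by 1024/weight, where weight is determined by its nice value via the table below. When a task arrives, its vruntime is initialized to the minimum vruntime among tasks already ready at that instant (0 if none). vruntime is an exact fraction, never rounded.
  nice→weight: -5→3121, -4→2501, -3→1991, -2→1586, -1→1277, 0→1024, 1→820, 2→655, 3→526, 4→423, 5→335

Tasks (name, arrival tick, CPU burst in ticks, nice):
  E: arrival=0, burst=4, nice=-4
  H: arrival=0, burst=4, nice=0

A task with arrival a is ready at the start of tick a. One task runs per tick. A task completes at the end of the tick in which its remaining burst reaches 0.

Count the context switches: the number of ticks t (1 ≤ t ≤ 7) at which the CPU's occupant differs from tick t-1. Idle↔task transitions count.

context switches = 5

t=0: vr[E=0 H=0] → run E
t=1: vr[E=1024/2501 H=0] → run H
t=2: vr[E=1024/2501 H=1] → run E
t=3: vr[E=2048/2501 H=1] → run E
t=4: vr[E=3072/2501 H=1] → run H
t=5: vr[E=3072/2501 H=2] → run E
t=6: vr[H=2] → run H
t=7: vr[H=3] → run H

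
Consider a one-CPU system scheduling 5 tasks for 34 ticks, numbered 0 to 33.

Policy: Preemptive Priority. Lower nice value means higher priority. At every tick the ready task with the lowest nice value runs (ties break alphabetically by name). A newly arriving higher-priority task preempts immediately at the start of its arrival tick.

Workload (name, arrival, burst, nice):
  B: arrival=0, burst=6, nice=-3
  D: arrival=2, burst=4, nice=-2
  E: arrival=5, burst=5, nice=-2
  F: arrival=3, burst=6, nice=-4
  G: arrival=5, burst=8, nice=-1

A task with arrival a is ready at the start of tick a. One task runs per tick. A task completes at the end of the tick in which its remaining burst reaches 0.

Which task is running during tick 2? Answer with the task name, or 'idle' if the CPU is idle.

running at tick 2 = B

t=0: ready={B} → run B
t=1: ready={B} → run B
t=2: ready={B,D} → run B
t=3: ready={B,D,F} → run F
t=4: ready={B,D,F} → run F
t=5: ready={B,D,E,F,G} → run F
t=6: ready={B,D,E,F,G} → run F
t=7: ready={B,D,E,F,G} → run F
t=8: ready={B,D,E,F,G} → run F
t=9: ready={B,D,E,G} → run B
t=10: ready={B,D,E,G} → run B
t=11: ready={B,D,E,G} → run B
t=12: ready={D,E,G} → run D
t=13: ready={D,E,G} → run D
t=14: ready={D,E,G} → run D
t=15: ready={D,E,G} → run D
t=16: ready={E,G} → run E
t=17: ready={E,G} → run E
t=18: ready={E,G} → run E
t=19: ready={E,G} → run E
t=20: ready={E,G} → run E
t=21: ready={G} → run G
t=22: ready={G} → run G
t=23: ready={G} → run G
t=24: ready={G} → run G
t=25: ready={G} → run G
t=26: ready={G} → run G
t=27: ready={G} → run G
t=28: ready={G} → run G
t=29: (idle)
t=30: (idle)
t=31: (idle)
t=32: (idle)
t=33: (idle)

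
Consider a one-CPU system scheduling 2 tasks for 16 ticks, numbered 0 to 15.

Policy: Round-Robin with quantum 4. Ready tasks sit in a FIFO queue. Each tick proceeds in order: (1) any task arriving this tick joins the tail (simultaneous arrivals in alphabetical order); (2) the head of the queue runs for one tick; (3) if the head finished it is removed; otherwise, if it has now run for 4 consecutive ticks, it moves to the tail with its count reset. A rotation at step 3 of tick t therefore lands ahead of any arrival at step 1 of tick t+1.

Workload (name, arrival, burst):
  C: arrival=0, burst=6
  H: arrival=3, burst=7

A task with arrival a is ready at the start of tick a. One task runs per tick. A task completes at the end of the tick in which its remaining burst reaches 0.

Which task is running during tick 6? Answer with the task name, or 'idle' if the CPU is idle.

t=0: queue=[C] q_used=0 → run C
t=1: queue=[C] q_used=1 → run C
t=2: queue=[C] q_used=2 → run C
t=3: queue=[C,H] q_used=3 → run C
t=4: queue=[H,C] q_used=0 → run H
t=5: queue=[H,C] q_used=1 → run H
t=6: queue=[H,C] q_used=2 → run H
t=7: queue=[H,C] q_used=3 → run H
t=8: queue=[C,H] q_used=0 → run C
t=9: queue=[C,H] q_used=1 → run C
t=10: queue=[H] q_used=0 → run H
t=11: queue=[H] q_used=1 → run H
t=12: queue=[H] q_used=2 → run H
t=13: (idle)
t=14: (idle)
t=15: (idle)

running at tick 6 = H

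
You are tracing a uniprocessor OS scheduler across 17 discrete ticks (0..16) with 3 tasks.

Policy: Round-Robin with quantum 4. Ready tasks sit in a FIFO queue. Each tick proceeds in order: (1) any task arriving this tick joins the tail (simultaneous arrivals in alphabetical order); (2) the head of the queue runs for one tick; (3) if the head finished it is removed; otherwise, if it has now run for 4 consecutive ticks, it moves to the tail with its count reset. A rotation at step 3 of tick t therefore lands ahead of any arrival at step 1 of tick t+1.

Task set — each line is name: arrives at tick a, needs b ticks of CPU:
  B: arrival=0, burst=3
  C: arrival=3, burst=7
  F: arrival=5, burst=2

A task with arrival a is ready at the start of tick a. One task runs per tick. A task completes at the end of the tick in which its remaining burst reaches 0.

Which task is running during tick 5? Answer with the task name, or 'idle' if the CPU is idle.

running at tick 5 = C

t=0: queue=[B] q_used=0 → run B
t=1: queue=[B] q_used=1 → run B
t=2: queue=[B] q_used=2 → run B
t=3: queue=[C] q_used=0 → run C
t=4: queue=[C] q_used=1 → run C
t=5: queue=[C,F] q_used=2 → run C
t=6: queue=[C,F] q_used=3 → run C
t=7: queue=[F,C] q_used=0 → run F
t=8: queue=[F,C] q_used=1 → run F
t=9: queue=[C] q_used=0 → run C
t=10: queue=[C] q_used=1 → run C
t=11: queue=[C] q_used=2 → run C
t=12: (idle)
t=13: (idle)
t=14: (idle)
t=15: (idle)
t=16: (idle)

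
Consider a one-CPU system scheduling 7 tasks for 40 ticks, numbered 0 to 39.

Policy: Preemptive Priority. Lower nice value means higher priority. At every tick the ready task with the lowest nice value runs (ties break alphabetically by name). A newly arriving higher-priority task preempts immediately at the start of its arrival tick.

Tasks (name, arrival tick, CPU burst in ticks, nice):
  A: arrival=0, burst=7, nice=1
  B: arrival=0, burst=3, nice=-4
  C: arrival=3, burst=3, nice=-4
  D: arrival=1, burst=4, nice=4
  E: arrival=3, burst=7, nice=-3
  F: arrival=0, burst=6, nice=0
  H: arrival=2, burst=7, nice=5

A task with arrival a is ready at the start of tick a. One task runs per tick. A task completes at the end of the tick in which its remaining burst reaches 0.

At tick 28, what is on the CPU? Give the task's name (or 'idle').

t=0: ready={A,B,F} → run B
t=1: ready={A,B,D,F} → run B
t=2: ready={A,B,D,F,H} → run B
t=3: ready={A,C,D,E,F,H} → run C
t=4: ready={A,C,D,E,F,H} → run C
t=5: ready={A,C,D,E,F,H} → run C
t=6: ready={A,D,E,F,H} → run E
t=7: ready={A,D,E,F,H} → run E
t=8: ready={A,D,E,F,H} → run E
t=9: ready={A,D,E,F,H} → run E
t=10: ready={A,D,E,F,H} → run E
t=11: ready={A,D,E,F,H} → run E
t=12: ready={A,D,E,F,H} → run E
t=13: ready={A,D,F,H} → run F
t=14: ready={A,D,F,H} → run F
t=15: ready={A,D,F,H} → run F
t=16: ready={A,D,F,H} → run F
t=17: ready={A,D,F,H} → run F
t=18: ready={A,D,F,H} → run F
t=19: ready={A,D,H} → run A
t=20: ready={A,D,H} → run A
t=21: ready={A,D,H} → run A
t=22: ready={A,D,H} → run A
t=23: ready={A,D,H} → run A
t=24: ready={A,D,H} → run A
t=25: ready={A,D,H} → run A
t=26: ready={D,H} → run D
t=27: ready={D,H} → run D
t=28: ready={D,H} → run D
t=29: ready={D,H} → run D
t=30: ready={H} → run H
t=31: ready={H} → run H
t=32: ready={H} → run H
t=33: ready={H} → run H
t=34: ready={H} → run H
t=35: ready={H} → run H
t=36: ready={H} → run H
t=37: (idle)
t=38: (idle)
t=39: (idle)

running at tick 28 = D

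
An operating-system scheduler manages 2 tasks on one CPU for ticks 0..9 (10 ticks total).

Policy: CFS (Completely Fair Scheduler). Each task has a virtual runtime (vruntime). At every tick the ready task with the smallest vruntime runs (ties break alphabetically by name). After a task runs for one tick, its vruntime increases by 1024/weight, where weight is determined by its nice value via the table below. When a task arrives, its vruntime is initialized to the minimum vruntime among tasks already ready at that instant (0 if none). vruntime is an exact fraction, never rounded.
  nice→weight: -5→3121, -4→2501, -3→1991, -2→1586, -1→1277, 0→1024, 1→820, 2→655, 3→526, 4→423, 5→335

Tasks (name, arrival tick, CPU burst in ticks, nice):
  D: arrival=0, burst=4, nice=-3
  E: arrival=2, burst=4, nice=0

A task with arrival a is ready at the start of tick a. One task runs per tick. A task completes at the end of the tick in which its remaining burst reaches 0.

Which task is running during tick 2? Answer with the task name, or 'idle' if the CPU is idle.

t=0: vr[D=0] → run D
t=1: vr[D=1024/1991] → run D
t=2: vr[D=2048/1991 E=2048/1991] → run D
t=3: vr[D=3072/1991 E=2048/1991] → run E
t=4: vr[D=3072/1991 E=4039/1991] → run D
t=5: vr[E=4039/1991] → run E
t=6: vr[E=6030/1991] → run E
t=7: vr[E=8021/1991] → run E
t=8: (idle)
t=9: (idle)

running at tick 2 = D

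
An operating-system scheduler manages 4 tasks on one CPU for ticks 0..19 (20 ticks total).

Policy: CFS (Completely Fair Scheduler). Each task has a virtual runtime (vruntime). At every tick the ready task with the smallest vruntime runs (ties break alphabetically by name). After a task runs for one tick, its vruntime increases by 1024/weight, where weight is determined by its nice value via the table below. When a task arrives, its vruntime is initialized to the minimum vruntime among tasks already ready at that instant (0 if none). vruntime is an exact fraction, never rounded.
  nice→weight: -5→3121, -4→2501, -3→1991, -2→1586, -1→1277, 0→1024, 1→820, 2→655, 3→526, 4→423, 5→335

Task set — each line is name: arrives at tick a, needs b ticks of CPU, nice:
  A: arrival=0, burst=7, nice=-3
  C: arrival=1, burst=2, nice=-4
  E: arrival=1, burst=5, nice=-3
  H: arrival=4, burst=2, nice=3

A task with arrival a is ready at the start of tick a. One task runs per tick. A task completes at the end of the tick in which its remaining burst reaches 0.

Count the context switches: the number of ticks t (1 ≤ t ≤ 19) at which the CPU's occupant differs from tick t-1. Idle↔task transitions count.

t=0: vr[A=0] → run A
t=1: vr[A=1024/1991 C=1024/1991 E=1024/1991] → run A
t=2: vr[A=2048/1991 C=1024/1991 E=1024/1991] → run C
t=3: vr[A=2048/1991 C=4599808/4979491 E=1024/1991] → run E
t=4: vr[A=2048/1991 C=4599808/4979491 E=2048/1991 H=4599808/4979491] → run C
t=5: vr[A=2048/1991 E=2048/1991 H=4599808/4979491] → run H
t=6: vr[A=2048/1991 E=2048/1991 H=3759248896/1309606133] → run A
t=7: vr[A=3072/1991 E=2048/1991 H=3759248896/1309606133] → run E
t=8: vr[A=3072/1991 E=3072/1991 H=3759248896/1309606133] → run A
t=9: vr[A=4096/1991 E=3072/1991 H=3759248896/1309606133] → run E
t=10: vr[A=4096/1991 E=4096/1991 H=3759248896/1309606133] → run A
t=11: vr[A=5120/1991 E=4096/1991 H=3759248896/1309606133] → run E
t=12: vr[A=5120/1991 E=5120/1991 H=3759248896/1309606133] → run A
t=13: vr[A=6144/1991 E=5120/1991 H=3759248896/1309606133] → run E
t=14: vr[A=6144/1991 H=3759248896/1309606133] → run H
t=15: vr[A=6144/1991] → run A
t=16: (idle)
t=17: (idle)
t=18: (idle)
t=19: (idle)

context switches = 15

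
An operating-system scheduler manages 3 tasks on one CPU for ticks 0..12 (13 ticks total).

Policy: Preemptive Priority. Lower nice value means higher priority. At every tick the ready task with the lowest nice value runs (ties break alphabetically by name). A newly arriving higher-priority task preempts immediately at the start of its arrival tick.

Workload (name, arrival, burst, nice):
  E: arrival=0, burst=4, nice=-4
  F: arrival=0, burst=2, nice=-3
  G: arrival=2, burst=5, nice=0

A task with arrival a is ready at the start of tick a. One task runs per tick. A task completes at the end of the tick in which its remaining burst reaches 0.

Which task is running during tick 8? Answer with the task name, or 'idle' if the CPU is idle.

running at tick 8 = G

t=0: ready={E,F} → run E
t=1: ready={E,F} → run E
t=2: ready={E,F,G} → run E
t=3: ready={E,F,G} → run E
t=4: ready={F,G} → run F
t=5: ready={F,G} → run F
t=6: ready={G} → run G
t=7: ready={G} → run G
t=8: ready={G} → run G
t=9: ready={G} → run G
t=10: ready={G} → run G
t=11: (idle)
t=12: (idle)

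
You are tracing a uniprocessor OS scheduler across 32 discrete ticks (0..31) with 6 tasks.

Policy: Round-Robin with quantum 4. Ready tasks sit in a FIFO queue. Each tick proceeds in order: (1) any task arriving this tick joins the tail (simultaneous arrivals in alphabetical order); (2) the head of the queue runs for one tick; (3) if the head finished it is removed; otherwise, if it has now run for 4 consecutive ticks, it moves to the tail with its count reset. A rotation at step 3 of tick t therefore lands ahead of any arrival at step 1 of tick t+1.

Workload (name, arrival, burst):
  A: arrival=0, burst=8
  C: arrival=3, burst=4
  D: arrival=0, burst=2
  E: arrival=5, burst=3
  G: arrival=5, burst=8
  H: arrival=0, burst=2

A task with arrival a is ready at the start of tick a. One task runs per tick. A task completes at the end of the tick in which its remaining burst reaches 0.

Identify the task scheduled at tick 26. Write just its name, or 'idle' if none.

running at tick 26 = G

t=0: queue=[A,D,H] q_used=0 → run A
t=1: queue=[A,D,H] q_used=1 → run A
t=2: queue=[A,D,H] q_used=2 → run A
t=3: queue=[A,D,H,C] q_used=3 → run A
t=4: queue=[D,H,C,A] q_used=0 → run D
t=5: queue=[D,H,C,A,E,G] q_used=1 → run D
t=6: queue=[H,C,A,E,G] q_used=0 → run H
t=7: queue=[H,C,A,E,G] q_used=1 → run H
t=8: queue=[C,A,E,G] q_used=0 → run C
t=9: queue=[C,A,E,G] q_used=1 → run C
t=10: queue=[C,A,E,G] q_used=2 → run C
t=11: queue=[C,A,E,G] q_used=3 → run C
t=12: queue=[A,E,G] q_used=0 → run A
t=13: queue=[A,E,G] q_used=1 → run A
t=14: queue=[A,E,G] q_used=2 → run A
t=15: queue=[A,E,G] q_used=3 → run A
t=16: queue=[E,G] q_used=0 → run E
t=17: queue=[E,G] q_used=1 → run E
t=18: queue=[E,G] q_used=2 → run E
t=19: queue=[G] q_used=0 → run G
t=20: queue=[G] q_used=1 → run G
t=21: queue=[G] q_used=2 → run G
t=22: queue=[G] q_used=3 → run G
t=23: queue=[G] q_used=0 → run G
t=24: queue=[G] q_used=1 → run G
t=25: queue=[G] q_used=2 → run G
t=26: queue=[G] q_used=3 → run G
t=27: (idle)
t=28: (idle)
t=29: (idle)
t=30: (idle)
t=31: (idle)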